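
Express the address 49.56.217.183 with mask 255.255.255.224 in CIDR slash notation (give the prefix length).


Binary: 11111111.11111111.11111111.11100000
Count leading 1s
Prefix: /27


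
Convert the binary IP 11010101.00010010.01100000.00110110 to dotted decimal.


11010101 = 213
00010010 = 18
01100000 = 96
00110110 = 54
IP: 213.18.96.54


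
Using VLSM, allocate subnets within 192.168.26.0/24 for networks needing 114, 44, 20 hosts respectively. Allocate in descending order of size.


114 hosts -> /25 (126 usable): 192.168.26.0/25
44 hosts -> /26 (62 usable): 192.168.26.128/26
20 hosts -> /27 (30 usable): 192.168.26.192/27
Allocation: 192.168.26.0/25 (114 hosts, 126 usable); 192.168.26.128/26 (44 hosts, 62 usable); 192.168.26.192/27 (20 hosts, 30 usable)


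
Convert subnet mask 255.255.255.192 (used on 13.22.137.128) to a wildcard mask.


Subnet mask: 255.255.255.192
Wildcard = 255.255.255.255 - subnet mask
255 - 255 = 0
255 - 255 = 0
255 - 255 = 0
255 - 192 = 63
Wildcard: 0.0.0.63


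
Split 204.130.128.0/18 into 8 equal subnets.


New prefix = 18 + 3 = 21
Each subnet has 2048 addresses
  204.130.128.0/21
  204.130.136.0/21
  204.130.144.0/21
  204.130.152.0/21
  204.130.160.0/21
  204.130.168.0/21
  204.130.176.0/21
  204.130.184.0/21
Subnets: 204.130.128.0/21, 204.130.136.0/21, 204.130.144.0/21, 204.130.152.0/21, 204.130.160.0/21, 204.130.168.0/21, 204.130.176.0/21, 204.130.184.0/21


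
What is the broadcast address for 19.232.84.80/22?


Network: 19.232.84.0/22
Host bits = 10
Set all host bits to 1:
Broadcast: 19.232.87.255


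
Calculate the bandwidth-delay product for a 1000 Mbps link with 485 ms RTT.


BDP = bandwidth * RTT
= 1000 Mbps * 485 ms
= 1000 * 1e6 * 485 / 1000 bits
= 485000000 bits
= 60625000 bytes
= 59204.1016 KB
BDP = 485000000 bits (60625000 bytes)


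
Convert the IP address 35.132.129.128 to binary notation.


35 = 00100011
132 = 10000100
129 = 10000001
128 = 10000000
Binary: 00100011.10000100.10000001.10000000


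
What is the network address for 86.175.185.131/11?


IP:   01010110.10101111.10111001.10000011
Mask: 11111111.11100000.00000000.00000000
AND operation:
Net:  01010110.10100000.00000000.00000000
Network: 86.160.0.0/11


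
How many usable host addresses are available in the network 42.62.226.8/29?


Host bits = 32 - 29 = 3
Total addresses = 2^3 = 8
Usable = total - 2 (network and broadcast)
Usable hosts: 6


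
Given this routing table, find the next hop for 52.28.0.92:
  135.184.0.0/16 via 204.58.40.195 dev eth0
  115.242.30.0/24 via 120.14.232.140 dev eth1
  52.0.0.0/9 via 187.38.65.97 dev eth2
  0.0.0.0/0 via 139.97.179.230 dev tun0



Longest prefix match for 52.28.0.92:
  /16 135.184.0.0: no
  /24 115.242.30.0: no
  /9 52.0.0.0: MATCH
  /0 0.0.0.0: MATCH
Selected: next-hop 187.38.65.97 via eth2 (matched /9)


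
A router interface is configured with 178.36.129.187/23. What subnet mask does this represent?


/23 means 23 network bits, 9 host bits
Binary: 11111111111111111111111000000000
Mask: 255.255.254.0


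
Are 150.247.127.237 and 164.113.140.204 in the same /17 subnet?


Mask: 255.255.128.0
150.247.127.237 AND mask = 150.247.0.0
164.113.140.204 AND mask = 164.113.128.0
No, different subnets (150.247.0.0 vs 164.113.128.0)


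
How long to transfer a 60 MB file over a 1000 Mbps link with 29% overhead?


Effective throughput = 1000 * (1 - 29/100) = 710 Mbps
File size in Mb = 60 * 8 = 480 Mb
Time = 480 / 710
Time = 0.6761 seconds


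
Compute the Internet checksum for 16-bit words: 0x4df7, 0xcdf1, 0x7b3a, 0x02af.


Sum all words (with carry folding):
+ 0x4df7 = 0x4df7
+ 0xcdf1 = 0x1be9
+ 0x7b3a = 0x9723
+ 0x02af = 0x99d2
One's complement: ~0x99d2
Checksum = 0x662d


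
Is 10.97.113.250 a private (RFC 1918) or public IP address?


RFC 1918 private ranges:
  10.0.0.0/8 (10.0.0.0 - 10.255.255.255)
  172.16.0.0/12 (172.16.0.0 - 172.31.255.255)
  192.168.0.0/16 (192.168.0.0 - 192.168.255.255)
Private (in 10.0.0.0/8)


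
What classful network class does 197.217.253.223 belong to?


First octet: 197
Binary: 11000101
110xxxxx -> Class C (192-223)
Class C, default mask 255.255.255.0 (/24)


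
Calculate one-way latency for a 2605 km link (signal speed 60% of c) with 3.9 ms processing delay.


Speed = 0.6 * 3e5 km/s = 180000 km/s
Propagation delay = 2605 / 180000 = 0.0145 s = 14.4722 ms
Processing delay = 3.9 ms
Total one-way latency = 18.3722 ms


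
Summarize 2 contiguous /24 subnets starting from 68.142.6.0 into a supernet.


Original prefix: /24
Number of subnets: 2 = 2^1
New prefix = 24 - 1 = 23
Supernet: 68.142.6.0/23


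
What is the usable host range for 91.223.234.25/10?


Network: 91.192.0.0
Broadcast: 91.255.255.255
First usable = network + 1
Last usable = broadcast - 1
Range: 91.192.0.1 to 91.255.255.254


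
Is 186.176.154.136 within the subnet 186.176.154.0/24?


Subnet network: 186.176.154.0
Test IP AND mask: 186.176.154.0
Yes, 186.176.154.136 is in 186.176.154.0/24


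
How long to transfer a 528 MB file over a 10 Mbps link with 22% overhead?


Effective throughput = 10 * (1 - 22/100) = 7.8 Mbps
File size in Mb = 528 * 8 = 4224 Mb
Time = 4224 / 7.8
Time = 541.5385 seconds


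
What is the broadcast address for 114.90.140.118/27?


Network: 114.90.140.96/27
Host bits = 5
Set all host bits to 1:
Broadcast: 114.90.140.127


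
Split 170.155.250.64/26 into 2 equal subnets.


New prefix = 26 + 1 = 27
Each subnet has 32 addresses
  170.155.250.64/27
  170.155.250.96/27
Subnets: 170.155.250.64/27, 170.155.250.96/27


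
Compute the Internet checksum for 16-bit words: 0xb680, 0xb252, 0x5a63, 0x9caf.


Sum all words (with carry folding):
+ 0xb680 = 0xb680
+ 0xb252 = 0x68d3
+ 0x5a63 = 0xc336
+ 0x9caf = 0x5fe6
One's complement: ~0x5fe6
Checksum = 0xa019


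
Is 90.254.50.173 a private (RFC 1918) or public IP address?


RFC 1918 private ranges:
  10.0.0.0/8 (10.0.0.0 - 10.255.255.255)
  172.16.0.0/12 (172.16.0.0 - 172.31.255.255)
  192.168.0.0/16 (192.168.0.0 - 192.168.255.255)
Public (not in any RFC 1918 range)


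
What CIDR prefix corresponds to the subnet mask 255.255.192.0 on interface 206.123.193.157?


Binary: 11111111.11111111.11000000.00000000
Count leading 1s
Prefix: /18


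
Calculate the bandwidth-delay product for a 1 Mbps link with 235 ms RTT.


BDP = bandwidth * RTT
= 1 Mbps * 235 ms
= 1 * 1e6 * 235 / 1000 bits
= 235000 bits
= 29375 bytes
= 28.6865 KB
BDP = 235000 bits (29375 bytes)


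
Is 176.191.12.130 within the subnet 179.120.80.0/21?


Subnet network: 179.120.80.0
Test IP AND mask: 176.191.8.0
No, 176.191.12.130 is not in 179.120.80.0/21


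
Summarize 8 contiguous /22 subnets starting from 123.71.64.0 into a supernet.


Original prefix: /22
Number of subnets: 8 = 2^3
New prefix = 22 - 3 = 19
Supernet: 123.71.64.0/19


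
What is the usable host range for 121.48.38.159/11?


Network: 121.32.0.0
Broadcast: 121.63.255.255
First usable = network + 1
Last usable = broadcast - 1
Range: 121.32.0.1 to 121.63.255.254


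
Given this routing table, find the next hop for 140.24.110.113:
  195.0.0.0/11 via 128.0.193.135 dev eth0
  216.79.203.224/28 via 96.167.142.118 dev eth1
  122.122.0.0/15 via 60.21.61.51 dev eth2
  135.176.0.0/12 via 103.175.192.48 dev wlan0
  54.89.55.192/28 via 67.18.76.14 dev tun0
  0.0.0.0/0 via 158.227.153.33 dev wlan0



Longest prefix match for 140.24.110.113:
  /11 195.0.0.0: no
  /28 216.79.203.224: no
  /15 122.122.0.0: no
  /12 135.176.0.0: no
  /28 54.89.55.192: no
  /0 0.0.0.0: MATCH
Selected: next-hop 158.227.153.33 via wlan0 (matched /0)


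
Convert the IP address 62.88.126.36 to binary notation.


62 = 00111110
88 = 01011000
126 = 01111110
36 = 00100100
Binary: 00111110.01011000.01111110.00100100


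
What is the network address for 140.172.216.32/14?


IP:   10001100.10101100.11011000.00100000
Mask: 11111111.11111100.00000000.00000000
AND operation:
Net:  10001100.10101100.00000000.00000000
Network: 140.172.0.0/14


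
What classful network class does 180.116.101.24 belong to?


First octet: 180
Binary: 10110100
10xxxxxx -> Class B (128-191)
Class B, default mask 255.255.0.0 (/16)


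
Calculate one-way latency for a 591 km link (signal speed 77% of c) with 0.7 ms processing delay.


Speed = 0.77 * 3e5 km/s = 231000 km/s
Propagation delay = 591 / 231000 = 0.0026 s = 2.5584 ms
Processing delay = 0.7 ms
Total one-way latency = 3.2584 ms


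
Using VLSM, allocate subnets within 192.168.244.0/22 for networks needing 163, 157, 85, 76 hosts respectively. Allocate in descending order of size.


163 hosts -> /24 (254 usable): 192.168.244.0/24
157 hosts -> /24 (254 usable): 192.168.245.0/24
85 hosts -> /25 (126 usable): 192.168.246.0/25
76 hosts -> /25 (126 usable): 192.168.246.128/25
Allocation: 192.168.244.0/24 (163 hosts, 254 usable); 192.168.245.0/24 (157 hosts, 254 usable); 192.168.246.0/25 (85 hosts, 126 usable); 192.168.246.128/25 (76 hosts, 126 usable)


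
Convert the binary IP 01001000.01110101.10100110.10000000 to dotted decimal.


01001000 = 72
01110101 = 117
10100110 = 166
10000000 = 128
IP: 72.117.166.128


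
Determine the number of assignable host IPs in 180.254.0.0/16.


Host bits = 32 - 16 = 16
Total addresses = 2^16 = 65536
Usable = total - 2 (network and broadcast)
Usable hosts: 65534


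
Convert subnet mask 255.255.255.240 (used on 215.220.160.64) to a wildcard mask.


Subnet mask: 255.255.255.240
Wildcard = 255.255.255.255 - subnet mask
255 - 255 = 0
255 - 255 = 0
255 - 255 = 0
255 - 240 = 15
Wildcard: 0.0.0.15


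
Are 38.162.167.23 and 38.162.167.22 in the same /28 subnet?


Mask: 255.255.255.240
38.162.167.23 AND mask = 38.162.167.16
38.162.167.22 AND mask = 38.162.167.16
Yes, same subnet (38.162.167.16)


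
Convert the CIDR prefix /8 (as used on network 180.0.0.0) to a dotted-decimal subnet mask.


/8 means 8 network bits, 24 host bits
Binary: 11111111000000000000000000000000
Mask: 255.0.0.0


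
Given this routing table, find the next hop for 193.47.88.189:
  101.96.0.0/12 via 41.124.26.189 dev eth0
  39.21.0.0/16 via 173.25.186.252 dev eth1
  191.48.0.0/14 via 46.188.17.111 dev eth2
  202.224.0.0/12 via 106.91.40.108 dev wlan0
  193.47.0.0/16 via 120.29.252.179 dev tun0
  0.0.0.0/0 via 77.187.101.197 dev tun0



Longest prefix match for 193.47.88.189:
  /12 101.96.0.0: no
  /16 39.21.0.0: no
  /14 191.48.0.0: no
  /12 202.224.0.0: no
  /16 193.47.0.0: MATCH
  /0 0.0.0.0: MATCH
Selected: next-hop 120.29.252.179 via tun0 (matched /16)


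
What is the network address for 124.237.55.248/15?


IP:   01111100.11101101.00110111.11111000
Mask: 11111111.11111110.00000000.00000000
AND operation:
Net:  01111100.11101100.00000000.00000000
Network: 124.236.0.0/15


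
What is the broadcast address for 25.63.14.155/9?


Network: 25.0.0.0/9
Host bits = 23
Set all host bits to 1:
Broadcast: 25.127.255.255


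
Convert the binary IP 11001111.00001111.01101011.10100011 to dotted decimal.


11001111 = 207
00001111 = 15
01101011 = 107
10100011 = 163
IP: 207.15.107.163


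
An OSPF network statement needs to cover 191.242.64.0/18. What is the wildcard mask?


Subnet mask: 255.255.192.0
Wildcard = 255.255.255.255 - subnet mask
255 - 255 = 0
255 - 255 = 0
255 - 192 = 63
255 - 0 = 255
Wildcard: 0.0.63.255


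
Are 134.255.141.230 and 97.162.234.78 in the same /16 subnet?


Mask: 255.255.0.0
134.255.141.230 AND mask = 134.255.0.0
97.162.234.78 AND mask = 97.162.0.0
No, different subnets (134.255.0.0 vs 97.162.0.0)


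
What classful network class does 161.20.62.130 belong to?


First octet: 161
Binary: 10100001
10xxxxxx -> Class B (128-191)
Class B, default mask 255.255.0.0 (/16)


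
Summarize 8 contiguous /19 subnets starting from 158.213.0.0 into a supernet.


Original prefix: /19
Number of subnets: 8 = 2^3
New prefix = 19 - 3 = 16
Supernet: 158.213.0.0/16


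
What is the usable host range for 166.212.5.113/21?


Network: 166.212.0.0
Broadcast: 166.212.7.255
First usable = network + 1
Last usable = broadcast - 1
Range: 166.212.0.1 to 166.212.7.254


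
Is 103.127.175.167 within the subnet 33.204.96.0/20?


Subnet network: 33.204.96.0
Test IP AND mask: 103.127.160.0
No, 103.127.175.167 is not in 33.204.96.0/20


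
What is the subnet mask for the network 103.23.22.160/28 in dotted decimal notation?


/28 means 28 network bits, 4 host bits
Binary: 11111111111111111111111111110000
Mask: 255.255.255.240


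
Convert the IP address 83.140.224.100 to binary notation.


83 = 01010011
140 = 10001100
224 = 11100000
100 = 01100100
Binary: 01010011.10001100.11100000.01100100


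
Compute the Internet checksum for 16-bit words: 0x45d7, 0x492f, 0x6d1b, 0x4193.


Sum all words (with carry folding):
+ 0x45d7 = 0x45d7
+ 0x492f = 0x8f06
+ 0x6d1b = 0xfc21
+ 0x4193 = 0x3db5
One's complement: ~0x3db5
Checksum = 0xc24a


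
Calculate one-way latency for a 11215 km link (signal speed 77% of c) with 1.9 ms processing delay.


Speed = 0.77 * 3e5 km/s = 231000 km/s
Propagation delay = 11215 / 231000 = 0.0485 s = 48.5498 ms
Processing delay = 1.9 ms
Total one-way latency = 50.4498 ms


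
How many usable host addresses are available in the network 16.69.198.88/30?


Host bits = 32 - 30 = 2
Total addresses = 2^2 = 4
Usable = total - 2 (network and broadcast)
Usable hosts: 2


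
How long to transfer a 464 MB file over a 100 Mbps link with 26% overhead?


Effective throughput = 100 * (1 - 26/100) = 74 Mbps
File size in Mb = 464 * 8 = 3712 Mb
Time = 3712 / 74
Time = 50.1622 seconds


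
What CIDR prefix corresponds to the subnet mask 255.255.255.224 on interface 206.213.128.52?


Binary: 11111111.11111111.11111111.11100000
Count leading 1s
Prefix: /27


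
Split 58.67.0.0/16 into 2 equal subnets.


New prefix = 16 + 1 = 17
Each subnet has 32768 addresses
  58.67.0.0/17
  58.67.128.0/17
Subnets: 58.67.0.0/17, 58.67.128.0/17


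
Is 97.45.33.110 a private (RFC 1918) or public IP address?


RFC 1918 private ranges:
  10.0.0.0/8 (10.0.0.0 - 10.255.255.255)
  172.16.0.0/12 (172.16.0.0 - 172.31.255.255)
  192.168.0.0/16 (192.168.0.0 - 192.168.255.255)
Public (not in any RFC 1918 range)


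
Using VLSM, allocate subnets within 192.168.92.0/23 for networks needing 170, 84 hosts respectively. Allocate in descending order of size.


170 hosts -> /24 (254 usable): 192.168.92.0/24
84 hosts -> /25 (126 usable): 192.168.93.0/25
Allocation: 192.168.92.0/24 (170 hosts, 254 usable); 192.168.93.0/25 (84 hosts, 126 usable)


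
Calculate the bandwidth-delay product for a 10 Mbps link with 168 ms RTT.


BDP = bandwidth * RTT
= 10 Mbps * 168 ms
= 10 * 1e6 * 168 / 1000 bits
= 1680000 bits
= 210000 bytes
= 205.0781 KB
BDP = 1680000 bits (210000 bytes)


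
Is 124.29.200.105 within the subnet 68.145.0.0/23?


Subnet network: 68.145.0.0
Test IP AND mask: 124.29.200.0
No, 124.29.200.105 is not in 68.145.0.0/23


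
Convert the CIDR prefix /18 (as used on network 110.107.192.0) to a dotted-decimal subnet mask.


/18 means 18 network bits, 14 host bits
Binary: 11111111111111111100000000000000
Mask: 255.255.192.0


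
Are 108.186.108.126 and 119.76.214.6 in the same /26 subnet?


Mask: 255.255.255.192
108.186.108.126 AND mask = 108.186.108.64
119.76.214.6 AND mask = 119.76.214.0
No, different subnets (108.186.108.64 vs 119.76.214.0)


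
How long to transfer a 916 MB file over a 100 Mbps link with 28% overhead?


Effective throughput = 100 * (1 - 28/100) = 72 Mbps
File size in Mb = 916 * 8 = 7328 Mb
Time = 7328 / 72
Time = 101.7778 seconds


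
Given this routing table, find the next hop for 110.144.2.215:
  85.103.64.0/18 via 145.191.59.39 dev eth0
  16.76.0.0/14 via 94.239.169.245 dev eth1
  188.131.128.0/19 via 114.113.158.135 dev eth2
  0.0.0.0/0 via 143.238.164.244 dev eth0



Longest prefix match for 110.144.2.215:
  /18 85.103.64.0: no
  /14 16.76.0.0: no
  /19 188.131.128.0: no
  /0 0.0.0.0: MATCH
Selected: next-hop 143.238.164.244 via eth0 (matched /0)


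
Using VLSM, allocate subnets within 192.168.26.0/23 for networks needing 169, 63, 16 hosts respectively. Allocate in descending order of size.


169 hosts -> /24 (254 usable): 192.168.26.0/24
63 hosts -> /25 (126 usable): 192.168.27.0/25
16 hosts -> /27 (30 usable): 192.168.27.128/27
Allocation: 192.168.26.0/24 (169 hosts, 254 usable); 192.168.27.0/25 (63 hosts, 126 usable); 192.168.27.128/27 (16 hosts, 30 usable)


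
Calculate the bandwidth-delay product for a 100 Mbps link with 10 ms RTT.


BDP = bandwidth * RTT
= 100 Mbps * 10 ms
= 100 * 1e6 * 10 / 1000 bits
= 1000000 bits
= 125000 bytes
= 122.0703 KB
BDP = 1000000 bits (125000 bytes)


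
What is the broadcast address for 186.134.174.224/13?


Network: 186.128.0.0/13
Host bits = 19
Set all host bits to 1:
Broadcast: 186.135.255.255


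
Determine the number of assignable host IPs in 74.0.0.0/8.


Host bits = 32 - 8 = 24
Total addresses = 2^24 = 16777216
Usable = total - 2 (network and broadcast)
Usable hosts: 16777214


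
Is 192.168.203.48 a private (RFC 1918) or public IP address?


RFC 1918 private ranges:
  10.0.0.0/8 (10.0.0.0 - 10.255.255.255)
  172.16.0.0/12 (172.16.0.0 - 172.31.255.255)
  192.168.0.0/16 (192.168.0.0 - 192.168.255.255)
Private (in 192.168.0.0/16)


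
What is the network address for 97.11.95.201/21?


IP:   01100001.00001011.01011111.11001001
Mask: 11111111.11111111.11111000.00000000
AND operation:
Net:  01100001.00001011.01011000.00000000
Network: 97.11.88.0/21


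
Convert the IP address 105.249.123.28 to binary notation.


105 = 01101001
249 = 11111001
123 = 01111011
28 = 00011100
Binary: 01101001.11111001.01111011.00011100


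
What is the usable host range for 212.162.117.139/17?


Network: 212.162.0.0
Broadcast: 212.162.127.255
First usable = network + 1
Last usable = broadcast - 1
Range: 212.162.0.1 to 212.162.127.254


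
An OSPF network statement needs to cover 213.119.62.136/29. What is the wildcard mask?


Subnet mask: 255.255.255.248
Wildcard = 255.255.255.255 - subnet mask
255 - 255 = 0
255 - 255 = 0
255 - 255 = 0
255 - 248 = 7
Wildcard: 0.0.0.7


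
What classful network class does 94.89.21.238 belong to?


First octet: 94
Binary: 01011110
0xxxxxxx -> Class A (1-126)
Class A, default mask 255.0.0.0 (/8)


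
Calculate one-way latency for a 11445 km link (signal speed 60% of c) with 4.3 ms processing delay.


Speed = 0.6 * 3e5 km/s = 180000 km/s
Propagation delay = 11445 / 180000 = 0.0636 s = 63.5833 ms
Processing delay = 4.3 ms
Total one-way latency = 67.8833 ms


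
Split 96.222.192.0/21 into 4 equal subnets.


New prefix = 21 + 2 = 23
Each subnet has 512 addresses
  96.222.192.0/23
  96.222.194.0/23
  96.222.196.0/23
  96.222.198.0/23
Subnets: 96.222.192.0/23, 96.222.194.0/23, 96.222.196.0/23, 96.222.198.0/23


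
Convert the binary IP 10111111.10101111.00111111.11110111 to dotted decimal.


10111111 = 191
10101111 = 175
00111111 = 63
11110111 = 247
IP: 191.175.63.247


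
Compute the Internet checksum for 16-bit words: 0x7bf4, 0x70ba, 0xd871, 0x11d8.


Sum all words (with carry folding):
+ 0x7bf4 = 0x7bf4
+ 0x70ba = 0xecae
+ 0xd871 = 0xc520
+ 0x11d8 = 0xd6f8
One's complement: ~0xd6f8
Checksum = 0x2907


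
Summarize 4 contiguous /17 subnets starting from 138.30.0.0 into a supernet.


Original prefix: /17
Number of subnets: 4 = 2^2
New prefix = 17 - 2 = 15
Supernet: 138.30.0.0/15


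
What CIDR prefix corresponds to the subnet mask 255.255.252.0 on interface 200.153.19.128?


Binary: 11111111.11111111.11111100.00000000
Count leading 1s
Prefix: /22


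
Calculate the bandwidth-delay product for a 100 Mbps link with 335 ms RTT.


BDP = bandwidth * RTT
= 100 Mbps * 335 ms
= 100 * 1e6 * 335 / 1000 bits
= 33500000 bits
= 4187500 bytes
= 4089.3555 KB
BDP = 33500000 bits (4187500 bytes)


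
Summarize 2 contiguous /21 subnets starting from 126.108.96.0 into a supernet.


Original prefix: /21
Number of subnets: 2 = 2^1
New prefix = 21 - 1 = 20
Supernet: 126.108.96.0/20


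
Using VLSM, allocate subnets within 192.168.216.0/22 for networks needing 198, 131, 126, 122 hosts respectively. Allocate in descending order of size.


198 hosts -> /24 (254 usable): 192.168.216.0/24
131 hosts -> /24 (254 usable): 192.168.217.0/24
126 hosts -> /25 (126 usable): 192.168.218.0/25
122 hosts -> /25 (126 usable): 192.168.218.128/25
Allocation: 192.168.216.0/24 (198 hosts, 254 usable); 192.168.217.0/24 (131 hosts, 254 usable); 192.168.218.0/25 (126 hosts, 126 usable); 192.168.218.128/25 (122 hosts, 126 usable)


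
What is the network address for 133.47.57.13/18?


IP:   10000101.00101111.00111001.00001101
Mask: 11111111.11111111.11000000.00000000
AND operation:
Net:  10000101.00101111.00000000.00000000
Network: 133.47.0.0/18


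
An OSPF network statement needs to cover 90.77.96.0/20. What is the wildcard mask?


Subnet mask: 255.255.240.0
Wildcard = 255.255.255.255 - subnet mask
255 - 255 = 0
255 - 255 = 0
255 - 240 = 15
255 - 0 = 255
Wildcard: 0.0.15.255


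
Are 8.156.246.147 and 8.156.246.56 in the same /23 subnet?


Mask: 255.255.254.0
8.156.246.147 AND mask = 8.156.246.0
8.156.246.56 AND mask = 8.156.246.0
Yes, same subnet (8.156.246.0)


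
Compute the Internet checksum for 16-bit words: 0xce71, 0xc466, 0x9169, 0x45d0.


Sum all words (with carry folding):
+ 0xce71 = 0xce71
+ 0xc466 = 0x92d8
+ 0x9169 = 0x2442
+ 0x45d0 = 0x6a12
One's complement: ~0x6a12
Checksum = 0x95ed


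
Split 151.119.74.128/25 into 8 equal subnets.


New prefix = 25 + 3 = 28
Each subnet has 16 addresses
  151.119.74.128/28
  151.119.74.144/28
  151.119.74.160/28
  151.119.74.176/28
  151.119.74.192/28
  151.119.74.208/28
  151.119.74.224/28
  151.119.74.240/28
Subnets: 151.119.74.128/28, 151.119.74.144/28, 151.119.74.160/28, 151.119.74.176/28, 151.119.74.192/28, 151.119.74.208/28, 151.119.74.224/28, 151.119.74.240/28


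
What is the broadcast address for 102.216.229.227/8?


Network: 102.0.0.0/8
Host bits = 24
Set all host bits to 1:
Broadcast: 102.255.255.255


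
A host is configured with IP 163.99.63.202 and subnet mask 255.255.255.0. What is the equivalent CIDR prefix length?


Binary: 11111111.11111111.11111111.00000000
Count leading 1s
Prefix: /24


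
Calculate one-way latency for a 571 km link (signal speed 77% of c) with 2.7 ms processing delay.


Speed = 0.77 * 3e5 km/s = 231000 km/s
Propagation delay = 571 / 231000 = 0.0025 s = 2.4719 ms
Processing delay = 2.7 ms
Total one-way latency = 5.1719 ms


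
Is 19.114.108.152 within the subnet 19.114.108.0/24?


Subnet network: 19.114.108.0
Test IP AND mask: 19.114.108.0
Yes, 19.114.108.152 is in 19.114.108.0/24


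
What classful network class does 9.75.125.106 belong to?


First octet: 9
Binary: 00001001
0xxxxxxx -> Class A (1-126)
Class A, default mask 255.0.0.0 (/8)


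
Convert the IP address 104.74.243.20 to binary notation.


104 = 01101000
74 = 01001010
243 = 11110011
20 = 00010100
Binary: 01101000.01001010.11110011.00010100


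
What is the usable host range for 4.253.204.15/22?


Network: 4.253.204.0
Broadcast: 4.253.207.255
First usable = network + 1
Last usable = broadcast - 1
Range: 4.253.204.1 to 4.253.207.254


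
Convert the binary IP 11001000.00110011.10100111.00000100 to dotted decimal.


11001000 = 200
00110011 = 51
10100111 = 167
00000100 = 4
IP: 200.51.167.4


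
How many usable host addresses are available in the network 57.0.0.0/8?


Host bits = 32 - 8 = 24
Total addresses = 2^24 = 16777216
Usable = total - 2 (network and broadcast)
Usable hosts: 16777214


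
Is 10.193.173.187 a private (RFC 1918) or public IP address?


RFC 1918 private ranges:
  10.0.0.0/8 (10.0.0.0 - 10.255.255.255)
  172.16.0.0/12 (172.16.0.0 - 172.31.255.255)
  192.168.0.0/16 (192.168.0.0 - 192.168.255.255)
Private (in 10.0.0.0/8)


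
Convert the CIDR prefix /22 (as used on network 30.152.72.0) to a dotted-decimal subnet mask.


/22 means 22 network bits, 10 host bits
Binary: 11111111111111111111110000000000
Mask: 255.255.252.0


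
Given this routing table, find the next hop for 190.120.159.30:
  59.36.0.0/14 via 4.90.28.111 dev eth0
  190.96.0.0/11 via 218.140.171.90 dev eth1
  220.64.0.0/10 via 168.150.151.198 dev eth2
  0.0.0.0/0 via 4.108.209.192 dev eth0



Longest prefix match for 190.120.159.30:
  /14 59.36.0.0: no
  /11 190.96.0.0: MATCH
  /10 220.64.0.0: no
  /0 0.0.0.0: MATCH
Selected: next-hop 218.140.171.90 via eth1 (matched /11)


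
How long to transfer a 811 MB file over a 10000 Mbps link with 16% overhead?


Effective throughput = 10000 * (1 - 16/100) = 8400 Mbps
File size in Mb = 811 * 8 = 6488 Mb
Time = 6488 / 8400
Time = 0.7724 seconds


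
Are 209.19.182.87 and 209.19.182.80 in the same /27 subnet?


Mask: 255.255.255.224
209.19.182.87 AND mask = 209.19.182.64
209.19.182.80 AND mask = 209.19.182.64
Yes, same subnet (209.19.182.64)


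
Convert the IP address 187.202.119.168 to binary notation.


187 = 10111011
202 = 11001010
119 = 01110111
168 = 10101000
Binary: 10111011.11001010.01110111.10101000


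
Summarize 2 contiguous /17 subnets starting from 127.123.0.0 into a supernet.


Original prefix: /17
Number of subnets: 2 = 2^1
New prefix = 17 - 1 = 16
Supernet: 127.123.0.0/16


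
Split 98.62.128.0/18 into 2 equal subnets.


New prefix = 18 + 1 = 19
Each subnet has 8192 addresses
  98.62.128.0/19
  98.62.160.0/19
Subnets: 98.62.128.0/19, 98.62.160.0/19


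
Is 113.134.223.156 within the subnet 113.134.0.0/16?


Subnet network: 113.134.0.0
Test IP AND mask: 113.134.0.0
Yes, 113.134.223.156 is in 113.134.0.0/16


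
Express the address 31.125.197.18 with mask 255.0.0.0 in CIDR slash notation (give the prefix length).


Binary: 11111111.00000000.00000000.00000000
Count leading 1s
Prefix: /8


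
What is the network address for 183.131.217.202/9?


IP:   10110111.10000011.11011001.11001010
Mask: 11111111.10000000.00000000.00000000
AND operation:
Net:  10110111.10000000.00000000.00000000
Network: 183.128.0.0/9


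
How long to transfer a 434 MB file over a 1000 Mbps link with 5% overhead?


Effective throughput = 1000 * (1 - 5/100) = 950 Mbps
File size in Mb = 434 * 8 = 3472 Mb
Time = 3472 / 950
Time = 3.6547 seconds


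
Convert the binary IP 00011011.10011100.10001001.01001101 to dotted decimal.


00011011 = 27
10011100 = 156
10001001 = 137
01001101 = 77
IP: 27.156.137.77


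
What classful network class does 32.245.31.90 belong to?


First octet: 32
Binary: 00100000
0xxxxxxx -> Class A (1-126)
Class A, default mask 255.0.0.0 (/8)


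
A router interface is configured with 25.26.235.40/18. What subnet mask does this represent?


/18 means 18 network bits, 14 host bits
Binary: 11111111111111111100000000000000
Mask: 255.255.192.0


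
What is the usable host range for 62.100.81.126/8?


Network: 62.0.0.0
Broadcast: 62.255.255.255
First usable = network + 1
Last usable = broadcast - 1
Range: 62.0.0.1 to 62.255.255.254


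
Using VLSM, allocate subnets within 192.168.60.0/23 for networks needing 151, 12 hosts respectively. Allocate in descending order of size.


151 hosts -> /24 (254 usable): 192.168.60.0/24
12 hosts -> /28 (14 usable): 192.168.61.0/28
Allocation: 192.168.60.0/24 (151 hosts, 254 usable); 192.168.61.0/28 (12 hosts, 14 usable)


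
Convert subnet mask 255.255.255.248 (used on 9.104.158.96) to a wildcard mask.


Subnet mask: 255.255.255.248
Wildcard = 255.255.255.255 - subnet mask
255 - 255 = 0
255 - 255 = 0
255 - 255 = 0
255 - 248 = 7
Wildcard: 0.0.0.7


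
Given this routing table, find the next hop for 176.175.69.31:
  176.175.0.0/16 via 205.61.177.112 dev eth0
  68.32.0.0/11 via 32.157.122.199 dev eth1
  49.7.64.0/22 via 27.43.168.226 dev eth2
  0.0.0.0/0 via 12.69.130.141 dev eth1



Longest prefix match for 176.175.69.31:
  /16 176.175.0.0: MATCH
  /11 68.32.0.0: no
  /22 49.7.64.0: no
  /0 0.0.0.0: MATCH
Selected: next-hop 205.61.177.112 via eth0 (matched /16)


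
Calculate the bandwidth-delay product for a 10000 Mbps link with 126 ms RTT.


BDP = bandwidth * RTT
= 10000 Mbps * 126 ms
= 10000 * 1e6 * 126 / 1000 bits
= 1260000000 bits
= 157500000 bytes
= 153808.5938 KB
BDP = 1260000000 bits (157500000 bytes)


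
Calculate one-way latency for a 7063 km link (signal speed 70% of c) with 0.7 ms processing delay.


Speed = 0.7 * 3e5 km/s = 210000 km/s
Propagation delay = 7063 / 210000 = 0.0336 s = 33.6333 ms
Processing delay = 0.7 ms
Total one-way latency = 34.3333 ms


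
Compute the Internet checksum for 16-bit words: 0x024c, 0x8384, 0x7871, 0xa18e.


Sum all words (with carry folding):
+ 0x024c = 0x024c
+ 0x8384 = 0x85d0
+ 0x7871 = 0xfe41
+ 0xa18e = 0x9fd0
One's complement: ~0x9fd0
Checksum = 0x602f


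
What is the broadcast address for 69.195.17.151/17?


Network: 69.195.0.0/17
Host bits = 15
Set all host bits to 1:
Broadcast: 69.195.127.255


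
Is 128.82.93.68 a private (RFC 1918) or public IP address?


RFC 1918 private ranges:
  10.0.0.0/8 (10.0.0.0 - 10.255.255.255)
  172.16.0.0/12 (172.16.0.0 - 172.31.255.255)
  192.168.0.0/16 (192.168.0.0 - 192.168.255.255)
Public (not in any RFC 1918 range)


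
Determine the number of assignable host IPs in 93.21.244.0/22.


Host bits = 32 - 22 = 10
Total addresses = 2^10 = 1024
Usable = total - 2 (network and broadcast)
Usable hosts: 1022


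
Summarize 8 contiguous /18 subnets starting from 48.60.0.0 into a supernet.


Original prefix: /18
Number of subnets: 8 = 2^3
New prefix = 18 - 3 = 15
Supernet: 48.60.0.0/15


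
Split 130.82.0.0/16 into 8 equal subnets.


New prefix = 16 + 3 = 19
Each subnet has 8192 addresses
  130.82.0.0/19
  130.82.32.0/19
  130.82.64.0/19
  130.82.96.0/19
  130.82.128.0/19
  130.82.160.0/19
  130.82.192.0/19
  130.82.224.0/19
Subnets: 130.82.0.0/19, 130.82.32.0/19, 130.82.64.0/19, 130.82.96.0/19, 130.82.128.0/19, 130.82.160.0/19, 130.82.192.0/19, 130.82.224.0/19


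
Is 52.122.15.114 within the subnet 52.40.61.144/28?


Subnet network: 52.40.61.144
Test IP AND mask: 52.122.15.112
No, 52.122.15.114 is not in 52.40.61.144/28


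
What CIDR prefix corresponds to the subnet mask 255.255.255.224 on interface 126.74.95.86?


Binary: 11111111.11111111.11111111.11100000
Count leading 1s
Prefix: /27


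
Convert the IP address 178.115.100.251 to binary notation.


178 = 10110010
115 = 01110011
100 = 01100100
251 = 11111011
Binary: 10110010.01110011.01100100.11111011


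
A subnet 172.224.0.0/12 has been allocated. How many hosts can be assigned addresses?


Host bits = 32 - 12 = 20
Total addresses = 2^20 = 1048576
Usable = total - 2 (network and broadcast)
Usable hosts: 1048574


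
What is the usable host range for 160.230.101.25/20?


Network: 160.230.96.0
Broadcast: 160.230.111.255
First usable = network + 1
Last usable = broadcast - 1
Range: 160.230.96.1 to 160.230.111.254


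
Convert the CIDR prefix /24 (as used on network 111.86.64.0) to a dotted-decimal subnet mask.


/24 means 24 network bits, 8 host bits
Binary: 11111111111111111111111100000000
Mask: 255.255.255.0


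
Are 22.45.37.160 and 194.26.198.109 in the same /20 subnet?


Mask: 255.255.240.0
22.45.37.160 AND mask = 22.45.32.0
194.26.198.109 AND mask = 194.26.192.0
No, different subnets (22.45.32.0 vs 194.26.192.0)


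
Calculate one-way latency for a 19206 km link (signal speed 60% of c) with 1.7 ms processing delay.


Speed = 0.6 * 3e5 km/s = 180000 km/s
Propagation delay = 19206 / 180000 = 0.1067 s = 106.7 ms
Processing delay = 1.7 ms
Total one-way latency = 108.4 ms


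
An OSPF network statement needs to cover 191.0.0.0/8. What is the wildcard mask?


Subnet mask: 255.0.0.0
Wildcard = 255.255.255.255 - subnet mask
255 - 255 = 0
255 - 0 = 255
255 - 0 = 255
255 - 0 = 255
Wildcard: 0.255.255.255


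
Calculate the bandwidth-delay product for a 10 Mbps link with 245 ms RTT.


BDP = bandwidth * RTT
= 10 Mbps * 245 ms
= 10 * 1e6 * 245 / 1000 bits
= 2450000 bits
= 306250 bytes
= 299.0723 KB
BDP = 2450000 bits (306250 bytes)


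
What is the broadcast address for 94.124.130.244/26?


Network: 94.124.130.192/26
Host bits = 6
Set all host bits to 1:
Broadcast: 94.124.130.255


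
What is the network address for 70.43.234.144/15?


IP:   01000110.00101011.11101010.10010000
Mask: 11111111.11111110.00000000.00000000
AND operation:
Net:  01000110.00101010.00000000.00000000
Network: 70.42.0.0/15


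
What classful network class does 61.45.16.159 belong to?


First octet: 61
Binary: 00111101
0xxxxxxx -> Class A (1-126)
Class A, default mask 255.0.0.0 (/8)


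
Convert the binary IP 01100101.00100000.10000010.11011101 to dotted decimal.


01100101 = 101
00100000 = 32
10000010 = 130
11011101 = 221
IP: 101.32.130.221


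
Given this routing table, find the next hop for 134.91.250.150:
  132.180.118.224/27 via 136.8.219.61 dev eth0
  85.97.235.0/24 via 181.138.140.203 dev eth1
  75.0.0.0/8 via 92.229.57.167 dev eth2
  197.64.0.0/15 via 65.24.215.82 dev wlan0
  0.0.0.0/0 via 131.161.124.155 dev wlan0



Longest prefix match for 134.91.250.150:
  /27 132.180.118.224: no
  /24 85.97.235.0: no
  /8 75.0.0.0: no
  /15 197.64.0.0: no
  /0 0.0.0.0: MATCH
Selected: next-hop 131.161.124.155 via wlan0 (matched /0)


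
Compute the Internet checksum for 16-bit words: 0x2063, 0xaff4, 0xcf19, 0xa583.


Sum all words (with carry folding):
+ 0x2063 = 0x2063
+ 0xaff4 = 0xd057
+ 0xcf19 = 0x9f71
+ 0xa583 = 0x44f5
One's complement: ~0x44f5
Checksum = 0xbb0a


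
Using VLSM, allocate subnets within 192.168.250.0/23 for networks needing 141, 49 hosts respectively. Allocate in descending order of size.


141 hosts -> /24 (254 usable): 192.168.250.0/24
49 hosts -> /26 (62 usable): 192.168.251.0/26
Allocation: 192.168.250.0/24 (141 hosts, 254 usable); 192.168.251.0/26 (49 hosts, 62 usable)


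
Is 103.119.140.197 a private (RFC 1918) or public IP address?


RFC 1918 private ranges:
  10.0.0.0/8 (10.0.0.0 - 10.255.255.255)
  172.16.0.0/12 (172.16.0.0 - 172.31.255.255)
  192.168.0.0/16 (192.168.0.0 - 192.168.255.255)
Public (not in any RFC 1918 range)


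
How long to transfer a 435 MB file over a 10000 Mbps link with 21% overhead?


Effective throughput = 10000 * (1 - 21/100) = 7900 Mbps
File size in Mb = 435 * 8 = 3480 Mb
Time = 3480 / 7900
Time = 0.4405 seconds


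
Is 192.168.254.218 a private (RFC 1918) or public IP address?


RFC 1918 private ranges:
  10.0.0.0/8 (10.0.0.0 - 10.255.255.255)
  172.16.0.0/12 (172.16.0.0 - 172.31.255.255)
  192.168.0.0/16 (192.168.0.0 - 192.168.255.255)
Private (in 192.168.0.0/16)


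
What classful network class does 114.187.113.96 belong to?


First octet: 114
Binary: 01110010
0xxxxxxx -> Class A (1-126)
Class A, default mask 255.0.0.0 (/8)


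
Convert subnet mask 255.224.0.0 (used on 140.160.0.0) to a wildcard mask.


Subnet mask: 255.224.0.0
Wildcard = 255.255.255.255 - subnet mask
255 - 255 = 0
255 - 224 = 31
255 - 0 = 255
255 - 0 = 255
Wildcard: 0.31.255.255


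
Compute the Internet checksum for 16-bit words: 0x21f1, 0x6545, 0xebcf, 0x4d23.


Sum all words (with carry folding):
+ 0x21f1 = 0x21f1
+ 0x6545 = 0x8736
+ 0xebcf = 0x7306
+ 0x4d23 = 0xc029
One's complement: ~0xc029
Checksum = 0x3fd6


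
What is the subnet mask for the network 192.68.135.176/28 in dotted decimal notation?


/28 means 28 network bits, 4 host bits
Binary: 11111111111111111111111111110000
Mask: 255.255.255.240


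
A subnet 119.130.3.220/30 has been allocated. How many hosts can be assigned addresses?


Host bits = 32 - 30 = 2
Total addresses = 2^2 = 4
Usable = total - 2 (network and broadcast)
Usable hosts: 2


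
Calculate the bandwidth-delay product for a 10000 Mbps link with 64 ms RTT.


BDP = bandwidth * RTT
= 10000 Mbps * 64 ms
= 10000 * 1e6 * 64 / 1000 bits
= 640000000 bits
= 80000000 bytes
= 78125 KB
BDP = 640000000 bits (80000000 bytes)


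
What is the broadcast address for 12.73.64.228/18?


Network: 12.73.64.0/18
Host bits = 14
Set all host bits to 1:
Broadcast: 12.73.127.255


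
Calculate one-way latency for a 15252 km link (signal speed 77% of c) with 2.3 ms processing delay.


Speed = 0.77 * 3e5 km/s = 231000 km/s
Propagation delay = 15252 / 231000 = 0.066 s = 66.026 ms
Processing delay = 2.3 ms
Total one-way latency = 68.326 ms


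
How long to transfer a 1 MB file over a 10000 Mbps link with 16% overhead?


Effective throughput = 10000 * (1 - 16/100) = 8400 Mbps
File size in Mb = 1 * 8 = 8 Mb
Time = 8 / 8400
Time = 0.001 seconds


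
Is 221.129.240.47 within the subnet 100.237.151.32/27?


Subnet network: 100.237.151.32
Test IP AND mask: 221.129.240.32
No, 221.129.240.47 is not in 100.237.151.32/27


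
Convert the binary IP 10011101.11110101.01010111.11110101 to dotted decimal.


10011101 = 157
11110101 = 245
01010111 = 87
11110101 = 245
IP: 157.245.87.245


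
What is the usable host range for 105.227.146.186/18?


Network: 105.227.128.0
Broadcast: 105.227.191.255
First usable = network + 1
Last usable = broadcast - 1
Range: 105.227.128.1 to 105.227.191.254


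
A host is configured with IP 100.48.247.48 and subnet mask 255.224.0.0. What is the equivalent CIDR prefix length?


Binary: 11111111.11100000.00000000.00000000
Count leading 1s
Prefix: /11


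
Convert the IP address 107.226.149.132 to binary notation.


107 = 01101011
226 = 11100010
149 = 10010101
132 = 10000100
Binary: 01101011.11100010.10010101.10000100


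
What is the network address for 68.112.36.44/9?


IP:   01000100.01110000.00100100.00101100
Mask: 11111111.10000000.00000000.00000000
AND operation:
Net:  01000100.00000000.00000000.00000000
Network: 68.0.0.0/9


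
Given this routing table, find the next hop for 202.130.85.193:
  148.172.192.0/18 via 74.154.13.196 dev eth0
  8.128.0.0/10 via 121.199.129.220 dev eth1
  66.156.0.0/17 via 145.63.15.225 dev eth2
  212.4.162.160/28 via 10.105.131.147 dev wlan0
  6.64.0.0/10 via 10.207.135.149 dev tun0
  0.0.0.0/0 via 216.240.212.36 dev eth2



Longest prefix match for 202.130.85.193:
  /18 148.172.192.0: no
  /10 8.128.0.0: no
  /17 66.156.0.0: no
  /28 212.4.162.160: no
  /10 6.64.0.0: no
  /0 0.0.0.0: MATCH
Selected: next-hop 216.240.212.36 via eth2 (matched /0)


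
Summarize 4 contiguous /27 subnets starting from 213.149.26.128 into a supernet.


Original prefix: /27
Number of subnets: 4 = 2^2
New prefix = 27 - 2 = 25
Supernet: 213.149.26.128/25


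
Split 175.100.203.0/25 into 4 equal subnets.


New prefix = 25 + 2 = 27
Each subnet has 32 addresses
  175.100.203.0/27
  175.100.203.32/27
  175.100.203.64/27
  175.100.203.96/27
Subnets: 175.100.203.0/27, 175.100.203.32/27, 175.100.203.64/27, 175.100.203.96/27


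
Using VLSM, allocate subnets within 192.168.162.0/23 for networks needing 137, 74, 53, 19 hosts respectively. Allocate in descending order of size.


137 hosts -> /24 (254 usable): 192.168.162.0/24
74 hosts -> /25 (126 usable): 192.168.163.0/25
53 hosts -> /26 (62 usable): 192.168.163.128/26
19 hosts -> /27 (30 usable): 192.168.163.192/27
Allocation: 192.168.162.0/24 (137 hosts, 254 usable); 192.168.163.0/25 (74 hosts, 126 usable); 192.168.163.128/26 (53 hosts, 62 usable); 192.168.163.192/27 (19 hosts, 30 usable)


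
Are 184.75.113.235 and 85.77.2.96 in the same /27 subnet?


Mask: 255.255.255.224
184.75.113.235 AND mask = 184.75.113.224
85.77.2.96 AND mask = 85.77.2.96
No, different subnets (184.75.113.224 vs 85.77.2.96)


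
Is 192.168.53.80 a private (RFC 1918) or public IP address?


RFC 1918 private ranges:
  10.0.0.0/8 (10.0.0.0 - 10.255.255.255)
  172.16.0.0/12 (172.16.0.0 - 172.31.255.255)
  192.168.0.0/16 (192.168.0.0 - 192.168.255.255)
Private (in 192.168.0.0/16)
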